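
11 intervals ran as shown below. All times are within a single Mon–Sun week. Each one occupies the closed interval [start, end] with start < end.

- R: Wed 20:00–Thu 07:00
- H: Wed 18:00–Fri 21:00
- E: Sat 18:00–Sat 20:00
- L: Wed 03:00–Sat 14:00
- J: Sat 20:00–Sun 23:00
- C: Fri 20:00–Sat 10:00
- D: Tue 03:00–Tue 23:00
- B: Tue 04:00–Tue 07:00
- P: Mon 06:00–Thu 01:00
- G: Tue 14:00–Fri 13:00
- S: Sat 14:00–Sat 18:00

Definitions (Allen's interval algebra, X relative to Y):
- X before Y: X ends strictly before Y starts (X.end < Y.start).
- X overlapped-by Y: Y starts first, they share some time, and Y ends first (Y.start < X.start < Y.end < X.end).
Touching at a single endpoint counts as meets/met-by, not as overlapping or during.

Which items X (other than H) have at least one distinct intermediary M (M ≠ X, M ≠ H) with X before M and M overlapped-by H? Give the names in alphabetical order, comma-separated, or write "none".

Target H = [Wed 18:00, Fri 21:00].
Intermediaries M with M overlapped-by H: C.
Via C — items with X before C: B, D, G, P, R.
Union: B, D, G, P, R.

B, D, G, P, R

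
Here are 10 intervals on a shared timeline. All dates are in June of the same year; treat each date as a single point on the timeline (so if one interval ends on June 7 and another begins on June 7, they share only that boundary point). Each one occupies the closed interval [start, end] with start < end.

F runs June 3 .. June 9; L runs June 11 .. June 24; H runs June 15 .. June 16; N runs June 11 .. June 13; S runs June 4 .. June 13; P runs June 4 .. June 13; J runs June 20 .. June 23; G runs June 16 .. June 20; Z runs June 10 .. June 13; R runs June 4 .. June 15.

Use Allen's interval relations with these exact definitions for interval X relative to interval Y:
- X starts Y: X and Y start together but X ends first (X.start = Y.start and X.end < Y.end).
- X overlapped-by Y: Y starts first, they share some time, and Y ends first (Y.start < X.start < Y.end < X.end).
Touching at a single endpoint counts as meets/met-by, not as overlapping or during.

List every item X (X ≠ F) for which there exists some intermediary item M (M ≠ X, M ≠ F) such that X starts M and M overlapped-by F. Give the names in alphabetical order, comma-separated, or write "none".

Target F = [June 3, June 9].
Intermediaries M with M overlapped-by F: P, R, S.
Via P — items with X starts P: none.
Via R — items with X starts R: P, S.
Via S — items with X starts S: none.
Union: P, S.

P, S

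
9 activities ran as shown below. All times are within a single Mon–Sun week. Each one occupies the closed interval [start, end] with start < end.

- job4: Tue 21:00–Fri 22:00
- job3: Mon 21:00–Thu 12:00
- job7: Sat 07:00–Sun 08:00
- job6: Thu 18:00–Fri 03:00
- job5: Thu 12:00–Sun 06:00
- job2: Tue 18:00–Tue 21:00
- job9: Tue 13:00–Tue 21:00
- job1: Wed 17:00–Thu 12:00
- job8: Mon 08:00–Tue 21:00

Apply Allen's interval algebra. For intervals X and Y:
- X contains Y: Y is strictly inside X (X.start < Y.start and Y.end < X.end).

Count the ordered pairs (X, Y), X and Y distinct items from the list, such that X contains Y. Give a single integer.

Checking all 72 ordered pairs for relation 'contains'; matching pairs in alphabetical order:
(job3, job2): job3 contains job2 ✓
(job3, job9): job3 contains job9 ✓
(job4, job1): job4 contains job1 ✓
(job4, job6): job4 contains job6 ✓
(job5, job6): job5 contains job6 ✓
Count: 5.

5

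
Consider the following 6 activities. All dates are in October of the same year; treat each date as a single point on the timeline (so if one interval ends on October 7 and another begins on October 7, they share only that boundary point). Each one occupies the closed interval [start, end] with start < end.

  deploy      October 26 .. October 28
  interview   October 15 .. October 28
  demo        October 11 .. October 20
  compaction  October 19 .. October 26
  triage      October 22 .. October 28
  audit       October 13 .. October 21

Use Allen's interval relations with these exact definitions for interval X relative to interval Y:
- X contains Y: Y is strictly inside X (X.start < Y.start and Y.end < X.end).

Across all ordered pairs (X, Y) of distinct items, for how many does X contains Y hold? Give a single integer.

1

Checking all 30 ordered pairs for relation 'contains'; matching pairs in alphabetical order:
(interview, compaction): interview contains compaction ✓
Count: 1.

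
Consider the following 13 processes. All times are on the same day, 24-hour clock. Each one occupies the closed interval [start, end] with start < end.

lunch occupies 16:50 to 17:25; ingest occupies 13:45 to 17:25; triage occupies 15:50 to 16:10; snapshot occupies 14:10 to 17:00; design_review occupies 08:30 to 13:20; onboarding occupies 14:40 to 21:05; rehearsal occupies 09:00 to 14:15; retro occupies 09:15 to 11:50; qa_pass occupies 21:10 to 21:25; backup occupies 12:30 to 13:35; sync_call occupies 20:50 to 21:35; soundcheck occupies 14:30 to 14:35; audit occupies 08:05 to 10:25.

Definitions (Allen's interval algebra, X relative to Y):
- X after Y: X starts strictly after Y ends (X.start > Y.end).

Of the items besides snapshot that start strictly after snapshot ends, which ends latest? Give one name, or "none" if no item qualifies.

sync_call

Target snapshot = [14:10, 17:00].
audit [08:05, 10:25] → before → excluded.
backup [12:30, 13:35] → before → excluded.
design_review [08:30, 13:20] → before → excluded.
ingest [13:45, 17:25] → contains → excluded.
lunch [16:50, 17:25] → overlapped-by → excluded.
onboarding [14:40, 21:05] → overlapped-by → excluded.
qa_pass [21:10, 21:25] → after → candidate.
rehearsal [09:00, 14:15] → overlaps → excluded.
retro [09:15, 11:50] → before → excluded.
soundcheck [14:30, 14:35] → during → excluded.
sync_call [20:50, 21:35] → after → candidate.
triage [15:50, 16:10] → during → excluded.
Among candidates, latest end is 21:35 → sync_call.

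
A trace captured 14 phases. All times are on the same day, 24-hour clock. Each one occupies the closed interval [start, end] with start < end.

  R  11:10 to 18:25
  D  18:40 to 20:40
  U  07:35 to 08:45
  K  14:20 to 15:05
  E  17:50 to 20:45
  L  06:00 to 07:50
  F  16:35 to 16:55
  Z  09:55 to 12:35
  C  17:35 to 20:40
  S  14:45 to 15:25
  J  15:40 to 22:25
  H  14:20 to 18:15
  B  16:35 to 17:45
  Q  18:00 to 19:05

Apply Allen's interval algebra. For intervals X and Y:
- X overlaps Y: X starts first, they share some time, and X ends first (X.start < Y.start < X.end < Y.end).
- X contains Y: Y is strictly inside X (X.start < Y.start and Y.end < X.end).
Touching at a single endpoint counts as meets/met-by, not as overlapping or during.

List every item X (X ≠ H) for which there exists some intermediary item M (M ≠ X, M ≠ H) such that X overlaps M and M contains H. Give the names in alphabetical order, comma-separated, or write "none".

Target H = [14:20, 18:15].
Intermediaries M with M contains H: R.
Via R — items with X overlaps R: Z.
Union: Z.

Z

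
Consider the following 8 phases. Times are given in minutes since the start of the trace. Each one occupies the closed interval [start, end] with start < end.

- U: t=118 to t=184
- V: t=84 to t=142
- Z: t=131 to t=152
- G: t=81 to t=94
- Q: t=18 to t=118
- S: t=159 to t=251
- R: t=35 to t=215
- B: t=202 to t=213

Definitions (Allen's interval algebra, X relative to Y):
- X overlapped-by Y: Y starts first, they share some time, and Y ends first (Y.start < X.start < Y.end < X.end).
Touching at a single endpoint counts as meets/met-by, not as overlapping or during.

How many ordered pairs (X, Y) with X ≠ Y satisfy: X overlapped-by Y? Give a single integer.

7

Checking all 56 ordered pairs for relation 'overlapped-by'; matching pairs in alphabetical order:
(R, Q): R overlapped-by Q ✓
(S, R): S overlapped-by R ✓
(S, U): S overlapped-by U ✓
(U, V): U overlapped-by V ✓
(V, G): V overlapped-by G ✓
(V, Q): V overlapped-by Q ✓
(Z, V): Z overlapped-by V ✓
Count: 7.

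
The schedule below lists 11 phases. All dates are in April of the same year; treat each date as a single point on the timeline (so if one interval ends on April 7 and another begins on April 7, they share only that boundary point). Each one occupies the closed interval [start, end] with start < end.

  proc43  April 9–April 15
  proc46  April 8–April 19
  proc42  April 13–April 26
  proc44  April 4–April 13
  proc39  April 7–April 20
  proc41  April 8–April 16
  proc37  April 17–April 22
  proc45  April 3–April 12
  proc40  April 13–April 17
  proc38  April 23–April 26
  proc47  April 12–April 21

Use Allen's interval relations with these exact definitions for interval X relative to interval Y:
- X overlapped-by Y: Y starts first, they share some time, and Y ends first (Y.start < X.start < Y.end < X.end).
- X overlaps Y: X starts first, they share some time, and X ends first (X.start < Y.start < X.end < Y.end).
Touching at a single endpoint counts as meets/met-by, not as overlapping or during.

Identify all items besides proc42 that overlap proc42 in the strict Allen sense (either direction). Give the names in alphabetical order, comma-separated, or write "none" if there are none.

Target proc42 = [April 13, April 26].
proc37 [April 17, April 22] → during → no.
proc38 [April 23, April 26] → finishes → no.
proc39 [April 7, April 20] → overlaps → yes.
proc40 [April 13, April 17] → starts → no.
proc41 [April 8, April 16] → overlaps → yes.
proc43 [April 9, April 15] → overlaps → yes.
proc44 [April 4, April 13] → meets → no.
proc45 [April 3, April 12] → before → no.
proc46 [April 8, April 19] → overlaps → yes.
proc47 [April 12, April 21] → overlaps → yes.
Result: proc39, proc41, proc43, proc46, proc47.

proc39, proc41, proc43, proc46, proc47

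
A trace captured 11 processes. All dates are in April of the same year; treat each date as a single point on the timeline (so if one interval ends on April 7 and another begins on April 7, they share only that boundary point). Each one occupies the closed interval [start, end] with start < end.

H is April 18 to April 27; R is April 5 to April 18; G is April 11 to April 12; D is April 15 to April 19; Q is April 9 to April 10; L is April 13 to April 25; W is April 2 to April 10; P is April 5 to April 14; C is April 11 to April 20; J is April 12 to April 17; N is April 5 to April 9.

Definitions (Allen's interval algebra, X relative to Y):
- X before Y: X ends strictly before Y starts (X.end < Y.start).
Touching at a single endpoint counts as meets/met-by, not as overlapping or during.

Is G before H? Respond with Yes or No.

Yes

G = [April 11, April 12], H = [April 18, April 27].
Actual relation of G to H: before.
Asked whether 'before' holds → Yes.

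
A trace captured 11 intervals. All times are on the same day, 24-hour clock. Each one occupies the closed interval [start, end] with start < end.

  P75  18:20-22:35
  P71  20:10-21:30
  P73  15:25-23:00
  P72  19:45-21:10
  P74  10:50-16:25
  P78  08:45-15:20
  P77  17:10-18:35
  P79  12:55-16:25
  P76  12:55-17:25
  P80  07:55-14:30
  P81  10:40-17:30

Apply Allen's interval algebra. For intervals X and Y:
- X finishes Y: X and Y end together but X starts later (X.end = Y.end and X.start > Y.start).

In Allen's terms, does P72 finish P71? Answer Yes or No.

P72 = [19:45, 21:10], P71 = [20:10, 21:30].
Actual relation of P72 to P71: overlaps.
Asked whether 'finishes' holds → No.

No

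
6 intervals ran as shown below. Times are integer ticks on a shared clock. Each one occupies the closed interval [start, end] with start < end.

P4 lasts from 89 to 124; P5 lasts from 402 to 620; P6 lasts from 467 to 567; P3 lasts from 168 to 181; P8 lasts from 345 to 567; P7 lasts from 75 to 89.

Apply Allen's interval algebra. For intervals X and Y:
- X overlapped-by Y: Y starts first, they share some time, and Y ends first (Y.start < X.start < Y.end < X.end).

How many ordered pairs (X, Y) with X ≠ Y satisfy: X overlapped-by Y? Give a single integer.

Checking all 30 ordered pairs for relation 'overlapped-by'; matching pairs in alphabetical order:
(P5, P8): P5 overlapped-by P8 ✓
Count: 1.

1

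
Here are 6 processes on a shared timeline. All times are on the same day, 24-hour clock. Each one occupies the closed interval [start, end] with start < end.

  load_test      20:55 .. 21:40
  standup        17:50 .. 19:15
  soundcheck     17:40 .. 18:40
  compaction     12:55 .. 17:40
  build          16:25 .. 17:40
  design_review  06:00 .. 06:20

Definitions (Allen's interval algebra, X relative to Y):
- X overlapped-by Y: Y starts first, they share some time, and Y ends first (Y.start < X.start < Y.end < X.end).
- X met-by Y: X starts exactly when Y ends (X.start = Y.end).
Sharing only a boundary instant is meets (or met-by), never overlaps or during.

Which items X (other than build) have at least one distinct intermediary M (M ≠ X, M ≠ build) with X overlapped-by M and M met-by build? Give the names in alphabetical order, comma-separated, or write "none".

standup

Target build = [16:25, 17:40].
Intermediaries M with M met-by build: soundcheck.
Via soundcheck — items with X overlapped-by soundcheck: standup.
Union: standup.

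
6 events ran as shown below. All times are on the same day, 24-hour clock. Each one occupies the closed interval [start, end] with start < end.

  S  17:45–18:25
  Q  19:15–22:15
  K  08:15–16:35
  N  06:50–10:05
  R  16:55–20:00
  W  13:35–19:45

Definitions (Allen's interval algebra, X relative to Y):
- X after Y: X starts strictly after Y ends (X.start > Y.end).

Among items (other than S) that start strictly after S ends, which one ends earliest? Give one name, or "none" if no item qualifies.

Q

Target S = [17:45, 18:25].
K [08:15, 16:35] → before → excluded.
N [06:50, 10:05] → before → excluded.
Q [19:15, 22:15] → after → candidate.
R [16:55, 20:00] → contains → excluded.
W [13:35, 19:45] → contains → excluded.
Among candidates, earliest end is 22:15 → Q.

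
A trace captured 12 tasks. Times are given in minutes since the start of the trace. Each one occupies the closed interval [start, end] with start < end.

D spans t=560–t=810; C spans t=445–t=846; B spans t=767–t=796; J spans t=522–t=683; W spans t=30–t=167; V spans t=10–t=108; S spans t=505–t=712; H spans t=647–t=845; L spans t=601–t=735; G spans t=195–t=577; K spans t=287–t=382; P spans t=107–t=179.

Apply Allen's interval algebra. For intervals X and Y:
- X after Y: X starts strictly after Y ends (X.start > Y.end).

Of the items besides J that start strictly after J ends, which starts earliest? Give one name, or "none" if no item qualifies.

Target J = [t=522, t=683].
B [t=767, t=796] → after → candidate.
C [t=445, t=846] → contains → excluded.
D [t=560, t=810] → overlapped-by → excluded.
G [t=195, t=577] → overlaps → excluded.
H [t=647, t=845] → overlapped-by → excluded.
K [t=287, t=382] → before → excluded.
L [t=601, t=735] → overlapped-by → excluded.
P [t=107, t=179] → before → excluded.
S [t=505, t=712] → contains → excluded.
V [t=10, t=108] → before → excluded.
W [t=30, t=167] → before → excluded.
Among candidates, earliest start is t=767 → B.

B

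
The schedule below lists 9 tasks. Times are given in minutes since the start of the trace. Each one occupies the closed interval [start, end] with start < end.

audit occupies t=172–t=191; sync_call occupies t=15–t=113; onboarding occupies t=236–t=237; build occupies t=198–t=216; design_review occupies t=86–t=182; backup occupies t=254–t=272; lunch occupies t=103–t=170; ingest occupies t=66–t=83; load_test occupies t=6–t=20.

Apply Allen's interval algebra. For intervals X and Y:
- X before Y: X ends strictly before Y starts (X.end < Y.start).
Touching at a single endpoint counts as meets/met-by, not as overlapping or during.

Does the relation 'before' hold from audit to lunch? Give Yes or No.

audit = [t=172, t=191], lunch = [t=103, t=170].
Actual relation of audit to lunch: after.
Asked whether 'before' holds → No.

No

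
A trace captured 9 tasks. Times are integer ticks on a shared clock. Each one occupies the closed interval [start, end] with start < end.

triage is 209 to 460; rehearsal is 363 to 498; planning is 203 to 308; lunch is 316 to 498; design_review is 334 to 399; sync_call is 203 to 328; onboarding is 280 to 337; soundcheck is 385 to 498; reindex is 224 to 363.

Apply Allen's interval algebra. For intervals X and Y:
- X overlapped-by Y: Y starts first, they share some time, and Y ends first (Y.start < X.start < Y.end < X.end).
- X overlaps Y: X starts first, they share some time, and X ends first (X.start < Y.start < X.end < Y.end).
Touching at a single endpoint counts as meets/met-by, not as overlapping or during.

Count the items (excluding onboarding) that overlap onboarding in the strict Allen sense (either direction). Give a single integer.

4

Target onboarding = [280, 337].
design_review [334, 399] → overlapped-by → counts.
lunch [316, 498] → overlapped-by → counts.
planning [203, 308] → overlaps → counts.
rehearsal [363, 498] → after → no.
reindex [224, 363] → contains → no.
soundcheck [385, 498] → after → no.
sync_call [203, 328] → overlaps → counts.
triage [209, 460] → contains → no.
Total: 4.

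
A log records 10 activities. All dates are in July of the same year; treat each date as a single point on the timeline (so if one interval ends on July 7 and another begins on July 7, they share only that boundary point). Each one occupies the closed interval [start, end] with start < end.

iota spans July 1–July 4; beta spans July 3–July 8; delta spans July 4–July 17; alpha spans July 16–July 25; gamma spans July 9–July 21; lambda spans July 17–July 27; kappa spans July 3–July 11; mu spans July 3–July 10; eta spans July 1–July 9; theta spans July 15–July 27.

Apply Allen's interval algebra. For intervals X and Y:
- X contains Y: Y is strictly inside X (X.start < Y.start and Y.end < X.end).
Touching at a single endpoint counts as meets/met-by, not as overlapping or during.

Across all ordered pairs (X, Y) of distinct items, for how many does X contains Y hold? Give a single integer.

Checking all 90 ordered pairs for relation 'contains'; matching pairs in alphabetical order:
(eta, beta): eta contains beta ✓
(theta, alpha): theta contains alpha ✓
Count: 2.

2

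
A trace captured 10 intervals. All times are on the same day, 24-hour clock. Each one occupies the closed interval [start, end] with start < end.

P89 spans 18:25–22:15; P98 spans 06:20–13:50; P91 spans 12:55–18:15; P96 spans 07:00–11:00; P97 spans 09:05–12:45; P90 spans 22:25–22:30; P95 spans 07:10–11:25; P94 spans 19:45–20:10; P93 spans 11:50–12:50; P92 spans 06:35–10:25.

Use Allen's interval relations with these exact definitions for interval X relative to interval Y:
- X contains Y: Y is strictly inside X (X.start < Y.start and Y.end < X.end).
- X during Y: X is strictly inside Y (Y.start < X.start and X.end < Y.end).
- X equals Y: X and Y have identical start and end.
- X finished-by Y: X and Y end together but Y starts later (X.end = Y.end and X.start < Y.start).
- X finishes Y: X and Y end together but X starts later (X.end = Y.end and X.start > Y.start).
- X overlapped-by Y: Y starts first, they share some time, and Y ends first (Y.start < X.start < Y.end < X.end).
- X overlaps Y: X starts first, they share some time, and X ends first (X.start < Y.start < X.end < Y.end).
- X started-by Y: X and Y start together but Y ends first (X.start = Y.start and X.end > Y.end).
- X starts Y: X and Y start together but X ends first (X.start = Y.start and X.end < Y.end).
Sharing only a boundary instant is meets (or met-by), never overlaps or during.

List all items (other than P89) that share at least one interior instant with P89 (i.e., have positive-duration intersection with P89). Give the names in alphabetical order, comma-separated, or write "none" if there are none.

P94

Target P89 = [18:25, 22:15].
P90 [22:25, 22:30] → after → no.
P91 [12:55, 18:15] → before → no.
P92 [06:35, 10:25] → before → no.
P93 [11:50, 12:50] → before → no.
P94 [19:45, 20:10] → during → yes.
P95 [07:10, 11:25] → before → no.
P96 [07:00, 11:00] → before → no.
P97 [09:05, 12:45] → before → no.
P98 [06:20, 13:50] → before → no.
Result: P94.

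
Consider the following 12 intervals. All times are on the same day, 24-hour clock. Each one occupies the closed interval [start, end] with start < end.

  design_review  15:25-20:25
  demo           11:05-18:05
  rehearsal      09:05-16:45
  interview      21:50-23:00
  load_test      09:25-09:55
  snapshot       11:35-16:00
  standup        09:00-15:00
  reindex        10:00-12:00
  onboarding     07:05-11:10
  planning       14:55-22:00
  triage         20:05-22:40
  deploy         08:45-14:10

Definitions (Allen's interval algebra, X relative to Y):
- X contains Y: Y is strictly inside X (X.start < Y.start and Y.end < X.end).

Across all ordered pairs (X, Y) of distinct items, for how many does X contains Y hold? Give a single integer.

Checking all 132 ordered pairs for relation 'contains'; matching pairs in alphabetical order:
(demo, snapshot): demo contains snapshot ✓
(deploy, load_test): deploy contains load_test ✓
(deploy, reindex): deploy contains reindex ✓
(onboarding, load_test): onboarding contains load_test ✓
(planning, design_review): planning contains design_review ✓
(rehearsal, load_test): rehearsal contains load_test ✓
(rehearsal, reindex): rehearsal contains reindex ✓
(rehearsal, snapshot): rehearsal contains snapshot ✓
(standup, load_test): standup contains load_test ✓
(standup, reindex): standup contains reindex ✓
Count: 10.

10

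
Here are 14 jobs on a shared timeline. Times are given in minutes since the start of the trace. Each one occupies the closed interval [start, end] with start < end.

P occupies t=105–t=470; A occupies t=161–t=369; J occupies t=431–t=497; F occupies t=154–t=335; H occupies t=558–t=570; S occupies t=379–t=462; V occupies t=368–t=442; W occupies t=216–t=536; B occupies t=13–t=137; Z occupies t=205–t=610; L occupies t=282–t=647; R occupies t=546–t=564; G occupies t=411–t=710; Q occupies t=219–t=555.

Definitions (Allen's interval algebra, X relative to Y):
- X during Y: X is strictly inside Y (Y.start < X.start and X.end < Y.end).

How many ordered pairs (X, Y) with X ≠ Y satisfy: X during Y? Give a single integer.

Checking all 182 ordered pairs for relation 'during'; matching pairs in alphabetical order:
(A, P): A during P ✓
(F, P): F during P ✓
(H, G): H during G ✓
(H, L): H during L ✓
(H, Z): H during Z ✓
(J, G): J during G ✓
(J, L): J during L ✓
(J, Q): J during Q ✓
(J, W): J during W ✓
(J, Z): J during Z ✓
(Q, Z): Q during Z ✓
(R, G): R during G ✓
(R, L): R during L ✓
(R, Z): R during Z ✓
(S, L): S during L ✓
(S, P): S during P ✓
(S, Q): S during Q ✓
(S, W): S during W ✓
(S, Z): S during Z ✓
(V, L): V during L ✓
(V, P): V during P ✓
(V, Q): V during Q ✓
(V, W): V during W ✓
(V, Z): V during Z ✓
... plus 1 further pairs not listed.
Count: 25.

25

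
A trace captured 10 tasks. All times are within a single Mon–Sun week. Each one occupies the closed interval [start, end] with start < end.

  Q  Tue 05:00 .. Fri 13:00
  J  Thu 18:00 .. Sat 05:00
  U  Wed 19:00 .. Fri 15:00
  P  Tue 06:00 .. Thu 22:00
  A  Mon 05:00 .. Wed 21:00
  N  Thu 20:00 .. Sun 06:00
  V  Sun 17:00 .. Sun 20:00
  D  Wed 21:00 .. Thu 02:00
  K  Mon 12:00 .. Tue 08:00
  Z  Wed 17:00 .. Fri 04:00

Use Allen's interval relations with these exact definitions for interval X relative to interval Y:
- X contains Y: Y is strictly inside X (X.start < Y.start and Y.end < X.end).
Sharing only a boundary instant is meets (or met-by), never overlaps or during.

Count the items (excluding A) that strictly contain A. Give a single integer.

Target A = [Mon 05:00, Wed 21:00].
D [Wed 21:00, Thu 02:00] → met-by → no.
J [Thu 18:00, Sat 05:00] → after → no.
K [Mon 12:00, Tue 08:00] → during → no.
N [Thu 20:00, Sun 06:00] → after → no.
P [Tue 06:00, Thu 22:00] → overlapped-by → no.
Q [Tue 05:00, Fri 13:00] → overlapped-by → no.
U [Wed 19:00, Fri 15:00] → overlapped-by → no.
V [Sun 17:00, Sun 20:00] → after → no.
Z [Wed 17:00, Fri 04:00] → overlapped-by → no.
Total: 0.

0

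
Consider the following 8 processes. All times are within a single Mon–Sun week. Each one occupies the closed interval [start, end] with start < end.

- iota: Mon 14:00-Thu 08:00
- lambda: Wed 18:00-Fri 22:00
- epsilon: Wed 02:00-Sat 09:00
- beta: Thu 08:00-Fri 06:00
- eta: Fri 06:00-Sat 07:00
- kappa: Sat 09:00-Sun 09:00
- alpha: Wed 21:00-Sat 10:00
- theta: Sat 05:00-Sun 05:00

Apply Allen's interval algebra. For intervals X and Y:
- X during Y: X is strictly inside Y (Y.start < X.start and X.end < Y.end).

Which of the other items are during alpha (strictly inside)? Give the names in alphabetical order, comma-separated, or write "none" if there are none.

beta, eta

Target alpha = [Wed 21:00, Sat 10:00].
beta [Thu 08:00, Fri 06:00] → during → yes.
epsilon [Wed 02:00, Sat 09:00] → overlaps → no.
eta [Fri 06:00, Sat 07:00] → during → yes.
iota [Mon 14:00, Thu 08:00] → overlaps → no.
kappa [Sat 09:00, Sun 09:00] → overlapped-by → no.
lambda [Wed 18:00, Fri 22:00] → overlaps → no.
theta [Sat 05:00, Sun 05:00] → overlapped-by → no.
Result: beta, eta.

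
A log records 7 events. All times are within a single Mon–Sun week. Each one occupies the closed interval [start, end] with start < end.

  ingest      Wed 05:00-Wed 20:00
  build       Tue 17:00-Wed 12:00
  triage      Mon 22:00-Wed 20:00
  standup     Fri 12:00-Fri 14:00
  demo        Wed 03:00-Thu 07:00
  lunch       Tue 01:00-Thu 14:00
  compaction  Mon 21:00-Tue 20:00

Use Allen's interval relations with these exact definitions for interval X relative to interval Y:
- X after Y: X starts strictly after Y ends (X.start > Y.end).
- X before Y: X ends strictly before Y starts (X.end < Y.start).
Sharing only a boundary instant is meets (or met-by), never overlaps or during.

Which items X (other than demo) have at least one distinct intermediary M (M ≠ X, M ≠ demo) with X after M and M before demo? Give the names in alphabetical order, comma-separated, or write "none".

Target demo = [Wed 03:00, Thu 07:00].
Intermediaries M with M before demo: compaction.
Via compaction — items with X after compaction: ingest, standup.
Union: ingest, standup.

ingest, standup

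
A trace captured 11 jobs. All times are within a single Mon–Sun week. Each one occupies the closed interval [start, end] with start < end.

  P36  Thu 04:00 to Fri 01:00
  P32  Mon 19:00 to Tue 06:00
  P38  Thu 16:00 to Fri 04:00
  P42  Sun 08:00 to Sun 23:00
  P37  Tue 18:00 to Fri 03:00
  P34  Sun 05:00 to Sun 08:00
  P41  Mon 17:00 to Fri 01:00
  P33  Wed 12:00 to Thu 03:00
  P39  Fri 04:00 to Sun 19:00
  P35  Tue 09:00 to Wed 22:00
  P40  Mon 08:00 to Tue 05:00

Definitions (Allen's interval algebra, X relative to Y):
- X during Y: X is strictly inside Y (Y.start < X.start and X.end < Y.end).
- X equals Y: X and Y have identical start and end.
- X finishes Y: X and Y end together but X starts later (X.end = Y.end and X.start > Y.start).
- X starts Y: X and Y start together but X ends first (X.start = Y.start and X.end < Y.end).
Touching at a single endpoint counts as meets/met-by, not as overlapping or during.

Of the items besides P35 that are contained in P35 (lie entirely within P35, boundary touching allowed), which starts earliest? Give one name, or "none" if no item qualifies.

Target P35 = [Tue 09:00, Wed 22:00].
P32 [Mon 19:00, Tue 06:00] → before → excluded.
P33 [Wed 12:00, Thu 03:00] → overlapped-by → excluded.
P34 [Sun 05:00, Sun 08:00] → after → excluded.
P36 [Thu 04:00, Fri 01:00] → after → excluded.
P37 [Tue 18:00, Fri 03:00] → overlapped-by → excluded.
P38 [Thu 16:00, Fri 04:00] → after → excluded.
P39 [Fri 04:00, Sun 19:00] → after → excluded.
P40 [Mon 08:00, Tue 05:00] → before → excluded.
P41 [Mon 17:00, Fri 01:00] → contains → excluded.
P42 [Sun 08:00, Sun 23:00] → after → excluded.
No candidates → none.

none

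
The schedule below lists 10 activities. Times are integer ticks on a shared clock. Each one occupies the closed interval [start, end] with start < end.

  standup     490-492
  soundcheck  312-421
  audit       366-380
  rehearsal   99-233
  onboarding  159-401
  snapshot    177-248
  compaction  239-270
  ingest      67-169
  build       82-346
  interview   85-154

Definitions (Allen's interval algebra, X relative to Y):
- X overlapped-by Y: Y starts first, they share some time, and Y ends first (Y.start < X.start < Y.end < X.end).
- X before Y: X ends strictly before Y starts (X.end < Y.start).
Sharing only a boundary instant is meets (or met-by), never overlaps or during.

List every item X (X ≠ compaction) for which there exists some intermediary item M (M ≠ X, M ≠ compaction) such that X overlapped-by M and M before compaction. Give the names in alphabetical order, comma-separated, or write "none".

build, onboarding, rehearsal, snapshot

Target compaction = [239, 270].
Intermediaries M with M before compaction: ingest, interview, rehearsal.
Via ingest — items with X overlapped-by ingest: build, onboarding, rehearsal.
Via interview — items with X overlapped-by interview: rehearsal.
Via rehearsal — items with X overlapped-by rehearsal: onboarding, snapshot.
Union: build, onboarding, rehearsal, snapshot.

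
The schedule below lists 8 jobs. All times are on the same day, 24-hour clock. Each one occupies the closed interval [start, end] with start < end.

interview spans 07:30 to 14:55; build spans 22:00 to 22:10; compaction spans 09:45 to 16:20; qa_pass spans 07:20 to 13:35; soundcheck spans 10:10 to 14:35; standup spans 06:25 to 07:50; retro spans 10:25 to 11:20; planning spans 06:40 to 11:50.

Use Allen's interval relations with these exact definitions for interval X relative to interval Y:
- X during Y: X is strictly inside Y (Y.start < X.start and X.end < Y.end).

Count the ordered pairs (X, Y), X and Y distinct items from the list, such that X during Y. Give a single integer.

7

Checking all 56 ordered pairs for relation 'during'; matching pairs in alphabetical order:
(retro, compaction): retro during compaction ✓
(retro, interview): retro during interview ✓
(retro, planning): retro during planning ✓
(retro, qa_pass): retro during qa_pass ✓
(retro, soundcheck): retro during soundcheck ✓
(soundcheck, compaction): soundcheck during compaction ✓
(soundcheck, interview): soundcheck during interview ✓
Count: 7.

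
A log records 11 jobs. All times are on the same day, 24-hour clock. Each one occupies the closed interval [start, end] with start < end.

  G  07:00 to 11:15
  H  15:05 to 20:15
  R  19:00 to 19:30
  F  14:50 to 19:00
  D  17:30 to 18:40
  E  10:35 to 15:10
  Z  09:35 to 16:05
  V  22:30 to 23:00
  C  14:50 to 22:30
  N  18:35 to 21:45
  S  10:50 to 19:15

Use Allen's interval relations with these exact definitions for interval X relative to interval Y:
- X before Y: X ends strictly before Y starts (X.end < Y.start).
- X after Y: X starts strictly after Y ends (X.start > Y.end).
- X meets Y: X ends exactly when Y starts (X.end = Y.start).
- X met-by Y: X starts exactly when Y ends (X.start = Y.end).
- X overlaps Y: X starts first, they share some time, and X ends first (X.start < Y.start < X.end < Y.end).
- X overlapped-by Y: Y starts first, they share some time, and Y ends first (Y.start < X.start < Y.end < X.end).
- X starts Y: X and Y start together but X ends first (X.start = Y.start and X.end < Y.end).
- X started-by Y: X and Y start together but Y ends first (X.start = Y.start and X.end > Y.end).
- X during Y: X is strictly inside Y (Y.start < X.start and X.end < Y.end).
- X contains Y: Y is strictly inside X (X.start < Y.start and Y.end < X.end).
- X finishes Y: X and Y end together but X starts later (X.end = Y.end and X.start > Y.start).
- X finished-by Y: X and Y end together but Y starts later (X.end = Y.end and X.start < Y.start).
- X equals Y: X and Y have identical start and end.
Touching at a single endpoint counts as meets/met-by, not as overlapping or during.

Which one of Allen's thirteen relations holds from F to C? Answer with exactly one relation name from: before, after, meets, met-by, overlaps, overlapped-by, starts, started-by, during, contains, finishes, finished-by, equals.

starts

F = [14:50, 19:00]; C = [14:50, 22:30].
Compare endpoints: F.start = C.start, F.start < C.end, F.end > C.start, F.end < C.end.
That pattern is 'starts'.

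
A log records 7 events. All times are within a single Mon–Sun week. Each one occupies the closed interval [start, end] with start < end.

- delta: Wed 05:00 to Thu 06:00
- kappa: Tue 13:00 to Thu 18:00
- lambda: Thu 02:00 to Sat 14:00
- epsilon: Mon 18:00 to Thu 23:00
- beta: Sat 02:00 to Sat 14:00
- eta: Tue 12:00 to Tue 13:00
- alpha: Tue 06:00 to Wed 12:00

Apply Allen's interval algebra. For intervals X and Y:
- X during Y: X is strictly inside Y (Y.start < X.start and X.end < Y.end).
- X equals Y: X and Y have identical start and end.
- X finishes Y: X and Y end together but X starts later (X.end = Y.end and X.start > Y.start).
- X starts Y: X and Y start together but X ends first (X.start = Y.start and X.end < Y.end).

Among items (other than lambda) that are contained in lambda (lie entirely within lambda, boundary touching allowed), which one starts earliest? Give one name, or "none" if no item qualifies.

Target lambda = [Thu 02:00, Sat 14:00].
alpha [Tue 06:00, Wed 12:00] → before → excluded.
beta [Sat 02:00, Sat 14:00] → finishes → candidate.
delta [Wed 05:00, Thu 06:00] → overlaps → excluded.
epsilon [Mon 18:00, Thu 23:00] → overlaps → excluded.
eta [Tue 12:00, Tue 13:00] → before → excluded.
kappa [Tue 13:00, Thu 18:00] → overlaps → excluded.
Among candidates, earliest start is Sat 02:00 → beta.

beta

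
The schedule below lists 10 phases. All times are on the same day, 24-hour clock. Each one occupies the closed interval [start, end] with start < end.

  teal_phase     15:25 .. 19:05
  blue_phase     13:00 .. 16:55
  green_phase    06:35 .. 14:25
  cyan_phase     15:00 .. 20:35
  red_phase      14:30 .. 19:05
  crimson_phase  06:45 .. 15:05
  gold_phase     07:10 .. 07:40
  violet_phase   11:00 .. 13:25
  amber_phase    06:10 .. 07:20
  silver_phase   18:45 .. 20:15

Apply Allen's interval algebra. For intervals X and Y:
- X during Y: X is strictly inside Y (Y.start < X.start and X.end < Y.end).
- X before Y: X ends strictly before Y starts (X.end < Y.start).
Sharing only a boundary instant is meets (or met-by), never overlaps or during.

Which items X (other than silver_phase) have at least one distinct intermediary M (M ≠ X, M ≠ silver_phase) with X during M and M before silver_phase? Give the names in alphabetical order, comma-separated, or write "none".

Target silver_phase = [18:45, 20:15].
Intermediaries M with M before silver_phase: amber_phase, blue_phase, crimson_phase, gold_phase, green_phase, violet_phase.
Via amber_phase — items with X during amber_phase: none.
Via blue_phase — items with X during blue_phase: none.
Via crimson_phase — items with X during crimson_phase: gold_phase, violet_phase.
Via gold_phase — items with X during gold_phase: none.
Via green_phase — items with X during green_phase: gold_phase, violet_phase.
Via violet_phase — items with X during violet_phase: none.
Union: gold_phase, violet_phase.

gold_phase, violet_phase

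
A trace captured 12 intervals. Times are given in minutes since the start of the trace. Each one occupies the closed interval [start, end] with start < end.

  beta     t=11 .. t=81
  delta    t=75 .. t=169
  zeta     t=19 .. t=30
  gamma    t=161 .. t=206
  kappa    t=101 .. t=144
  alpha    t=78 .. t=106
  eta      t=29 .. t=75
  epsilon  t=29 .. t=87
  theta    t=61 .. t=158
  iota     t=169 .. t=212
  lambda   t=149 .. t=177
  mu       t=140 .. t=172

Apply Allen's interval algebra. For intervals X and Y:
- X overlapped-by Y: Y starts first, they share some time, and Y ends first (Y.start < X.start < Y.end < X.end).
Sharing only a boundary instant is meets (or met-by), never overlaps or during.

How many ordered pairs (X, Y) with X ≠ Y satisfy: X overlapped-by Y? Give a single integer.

Checking all 132 ordered pairs for relation 'overlapped-by'; matching pairs in alphabetical order:
(alpha, beta): alpha overlapped-by beta ✓
(alpha, epsilon): alpha overlapped-by epsilon ✓
(delta, beta): delta overlapped-by beta ✓
(delta, epsilon): delta overlapped-by epsilon ✓
(delta, theta): delta overlapped-by theta ✓
(epsilon, beta): epsilon overlapped-by beta ✓
(epsilon, zeta): epsilon overlapped-by zeta ✓
(eta, zeta): eta overlapped-by zeta ✓
(gamma, delta): gamma overlapped-by delta ✓
(gamma, lambda): gamma overlapped-by lambda ✓
(gamma, mu): gamma overlapped-by mu ✓
(iota, gamma): iota overlapped-by gamma ✓
(iota, lambda): iota overlapped-by lambda ✓
(iota, mu): iota overlapped-by mu ✓
(kappa, alpha): kappa overlapped-by alpha ✓
(lambda, delta): lambda overlapped-by delta ✓
(lambda, mu): lambda overlapped-by mu ✓
(lambda, theta): lambda overlapped-by theta ✓
(mu, delta): mu overlapped-by delta ✓
(mu, kappa): mu overlapped-by kappa ✓
(mu, theta): mu overlapped-by theta ✓
(theta, beta): theta overlapped-by beta ✓
(theta, epsilon): theta overlapped-by epsilon ✓
(theta, eta): theta overlapped-by eta ✓
Count: 24.

24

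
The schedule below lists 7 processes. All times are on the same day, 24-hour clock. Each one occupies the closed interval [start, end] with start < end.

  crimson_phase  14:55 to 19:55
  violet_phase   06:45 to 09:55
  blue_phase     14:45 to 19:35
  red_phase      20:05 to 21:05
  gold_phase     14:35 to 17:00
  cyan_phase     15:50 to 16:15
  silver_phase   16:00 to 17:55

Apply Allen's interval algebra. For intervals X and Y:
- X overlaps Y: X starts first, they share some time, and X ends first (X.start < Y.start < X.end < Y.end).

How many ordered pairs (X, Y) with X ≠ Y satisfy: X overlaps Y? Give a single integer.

Checking all 42 ordered pairs for relation 'overlaps'; matching pairs in alphabetical order:
(blue_phase, crimson_phase): blue_phase overlaps crimson_phase ✓
(cyan_phase, silver_phase): cyan_phase overlaps silver_phase ✓
(gold_phase, blue_phase): gold_phase overlaps blue_phase ✓
(gold_phase, crimson_phase): gold_phase overlaps crimson_phase ✓
(gold_phase, silver_phase): gold_phase overlaps silver_phase ✓
Count: 5.

5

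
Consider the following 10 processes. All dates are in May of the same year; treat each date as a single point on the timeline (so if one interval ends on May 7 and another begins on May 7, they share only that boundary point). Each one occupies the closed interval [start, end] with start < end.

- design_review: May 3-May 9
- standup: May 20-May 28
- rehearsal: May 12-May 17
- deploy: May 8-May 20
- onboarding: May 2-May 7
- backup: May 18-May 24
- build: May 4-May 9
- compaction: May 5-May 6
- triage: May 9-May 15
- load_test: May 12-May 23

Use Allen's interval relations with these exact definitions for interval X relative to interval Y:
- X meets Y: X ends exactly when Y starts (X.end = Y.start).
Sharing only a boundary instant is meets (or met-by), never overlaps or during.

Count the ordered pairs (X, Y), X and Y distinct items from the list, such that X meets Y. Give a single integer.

3

Checking all 90 ordered pairs for relation 'meets'; matching pairs in alphabetical order:
(build, triage): build meets triage ✓
(deploy, standup): deploy meets standup ✓
(design_review, triage): design_review meets triage ✓
Count: 3.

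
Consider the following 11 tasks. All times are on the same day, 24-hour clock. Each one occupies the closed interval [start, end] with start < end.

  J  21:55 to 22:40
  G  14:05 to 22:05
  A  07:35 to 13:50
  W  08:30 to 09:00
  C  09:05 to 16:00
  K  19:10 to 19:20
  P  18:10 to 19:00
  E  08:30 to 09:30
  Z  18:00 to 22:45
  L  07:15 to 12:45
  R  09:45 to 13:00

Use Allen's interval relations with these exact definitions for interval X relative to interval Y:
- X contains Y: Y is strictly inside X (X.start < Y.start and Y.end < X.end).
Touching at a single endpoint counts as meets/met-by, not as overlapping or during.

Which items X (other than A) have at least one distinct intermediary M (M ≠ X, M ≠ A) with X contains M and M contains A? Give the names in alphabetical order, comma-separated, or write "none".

none

Target A = [07:35, 13:50].
Intermediaries M with M contains A: none.
Union: none.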